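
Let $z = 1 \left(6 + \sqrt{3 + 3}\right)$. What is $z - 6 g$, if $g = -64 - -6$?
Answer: $354 + \sqrt{6} \approx 356.45$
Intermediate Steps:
$g = -58$ ($g = -64 + 6 = -58$)
$z = 6 + \sqrt{6}$ ($z = 1 \left(6 + \sqrt{6}\right) = 6 + \sqrt{6} \approx 8.4495$)
$z - 6 g = \left(6 + \sqrt{6}\right) - -348 = \left(6 + \sqrt{6}\right) + 348 = 354 + \sqrt{6}$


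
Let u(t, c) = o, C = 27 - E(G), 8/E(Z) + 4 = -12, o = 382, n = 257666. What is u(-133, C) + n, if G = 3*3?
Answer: 258048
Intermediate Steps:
G = 9
E(Z) = -1/2 (E(Z) = 8/(-4 - 12) = 8/(-16) = 8*(-1/16) = -1/2)
C = 55/2 (C = 27 - 1*(-1/2) = 27 + 1/2 = 55/2 ≈ 27.500)
u(t, c) = 382
u(-133, C) + n = 382 + 257666 = 258048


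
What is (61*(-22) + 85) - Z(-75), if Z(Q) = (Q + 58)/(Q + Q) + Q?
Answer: -177317/150 ≈ -1182.1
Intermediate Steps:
Z(Q) = Q + (58 + Q)/(2*Q) (Z(Q) = (58 + Q)/((2*Q)) + Q = (58 + Q)*(1/(2*Q)) + Q = (58 + Q)/(2*Q) + Q = Q + (58 + Q)/(2*Q))
(61*(-22) + 85) - Z(-75) = (61*(-22) + 85) - (½ - 75 + 29/(-75)) = (-1342 + 85) - (½ - 75 + 29*(-1/75)) = -1257 - (½ - 75 - 29/75) = -1257 - 1*(-11233/150) = -1257 + 11233/150 = -177317/150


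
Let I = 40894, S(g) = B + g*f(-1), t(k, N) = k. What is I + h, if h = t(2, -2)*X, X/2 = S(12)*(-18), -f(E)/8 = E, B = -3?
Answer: 34198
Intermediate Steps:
f(E) = -8*E
S(g) = -3 + 8*g (S(g) = -3 + g*(-8*(-1)) = -3 + g*8 = -3 + 8*g)
X = -3348 (X = 2*((-3 + 8*12)*(-18)) = 2*((-3 + 96)*(-18)) = 2*(93*(-18)) = 2*(-1674) = -3348)
h = -6696 (h = 2*(-3348) = -6696)
I + h = 40894 - 6696 = 34198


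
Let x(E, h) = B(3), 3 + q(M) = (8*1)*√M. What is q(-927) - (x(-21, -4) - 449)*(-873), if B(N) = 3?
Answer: -389361 + 24*I*√103 ≈ -3.8936e+5 + 243.57*I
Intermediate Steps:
q(M) = -3 + 8*√M (q(M) = -3 + (8*1)*√M = -3 + 8*√M)
x(E, h) = 3
q(-927) - (x(-21, -4) - 449)*(-873) = (-3 + 8*√(-927)) - (3 - 449)*(-873) = (-3 + 8*(3*I*√103)) - (-446)*(-873) = (-3 + 24*I*√103) - 1*389358 = (-3 + 24*I*√103) - 389358 = -389361 + 24*I*√103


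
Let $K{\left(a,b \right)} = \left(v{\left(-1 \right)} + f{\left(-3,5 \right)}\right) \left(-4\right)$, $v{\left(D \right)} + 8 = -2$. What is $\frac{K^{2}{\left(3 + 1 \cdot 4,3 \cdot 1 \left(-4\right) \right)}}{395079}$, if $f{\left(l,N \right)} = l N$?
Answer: $\frac{10000}{395079} \approx 0.025311$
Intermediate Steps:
$v{\left(D \right)} = -10$ ($v{\left(D \right)} = -8 - 2 = -10$)
$f{\left(l,N \right)} = N l$
$K{\left(a,b \right)} = 100$ ($K{\left(a,b \right)} = \left(-10 + 5 \left(-3\right)\right) \left(-4\right) = \left(-10 - 15\right) \left(-4\right) = \left(-25\right) \left(-4\right) = 100$)
$\frac{K^{2}{\left(3 + 1 \cdot 4,3 \cdot 1 \left(-4\right) \right)}}{395079} = \frac{100^{2}}{395079} = 10000 \cdot \frac{1}{395079} = \frac{10000}{395079}$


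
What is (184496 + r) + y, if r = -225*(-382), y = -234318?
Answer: 36128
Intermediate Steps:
r = 85950
(184496 + r) + y = (184496 + 85950) - 234318 = 270446 - 234318 = 36128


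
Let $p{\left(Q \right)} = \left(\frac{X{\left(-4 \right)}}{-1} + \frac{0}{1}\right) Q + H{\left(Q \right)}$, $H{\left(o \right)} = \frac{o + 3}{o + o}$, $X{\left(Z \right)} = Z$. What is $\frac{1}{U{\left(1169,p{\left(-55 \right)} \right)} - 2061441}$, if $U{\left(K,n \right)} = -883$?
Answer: $- \frac{1}{2062324} \approx -4.8489 \cdot 10^{-7}$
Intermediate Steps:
$H{\left(o \right)} = \frac{3 + o}{2 o}$
$p{\left(Q \right)} = 4 Q + \frac{3 + Q}{2 Q}$ ($p{\left(Q \right)} = \left(- \frac{4}{-1} + \frac{0}{1}\right) Q + \frac{3 + Q}{2 Q} = \left(\left(-4\right) \left(-1\right) + 0 \cdot 1\right) Q + \frac{3 + Q}{2 Q} = \left(4 + 0\right) Q + \frac{3 + Q}{2 Q} = 4 Q + \frac{3 + Q}{2 Q}$)
$\frac{1}{U{\left(1169,p{\left(-55 \right)} \right)} - 2061441} = \frac{1}{-883 - 2061441} = \frac{1}{-2062324} = - \frac{1}{2062324}$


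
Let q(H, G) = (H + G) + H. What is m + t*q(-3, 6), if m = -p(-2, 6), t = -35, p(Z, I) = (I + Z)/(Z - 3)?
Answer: ⅘ ≈ 0.80000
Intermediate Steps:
q(H, G) = G + 2*H (q(H, G) = (G + H) + H = G + 2*H)
p(Z, I) = (I + Z)/(-3 + Z)
m = ⅘ (m = -(6 - 2)/(-3 - 2) = -4/(-5) = -(-1)*4/5 = -1*(-⅘) = ⅘ ≈ 0.80000)
m + t*q(-3, 6) = ⅘ - 35*(6 + 2*(-3)) = ⅘ - 35*(6 - 6) = ⅘ - 35*0 = ⅘ + 0 = ⅘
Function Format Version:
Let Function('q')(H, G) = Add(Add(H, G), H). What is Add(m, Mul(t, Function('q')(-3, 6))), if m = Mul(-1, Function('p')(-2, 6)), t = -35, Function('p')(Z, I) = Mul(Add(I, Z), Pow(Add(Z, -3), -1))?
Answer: Rational(4, 5) ≈ 0.80000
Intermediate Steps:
Function('q')(H, G) = Add(G, Mul(2, H)) (Function('q')(H, G) = Add(Add(G, H), H) = Add(G, Mul(2, H)))
Function('p')(Z, I) = Mul(Pow(Add(-3, Z), -1), Add(I, Z)) (Function('p')(Z, I) = Mul(Add(I, Z), Pow(Add(-3, Z), -1)) = Mul(Pow(Add(-3, Z), -1), Add(I, Z)))
m = Rational(4, 5) (m = Mul(-1, Mul(Pow(Add(-3, -2), -1), Add(6, -2))) = Mul(-1, Mul(Pow(-5, -1), 4)) = Mul(-1, Mul(Rational(-1, 5), 4)) = Mul(-1, Rational(-4, 5)) = Rational(4, 5) ≈ 0.80000)
Add(m, Mul(t, Function('q')(-3, 6))) = Add(Rational(4, 5), Mul(-35, Add(6, Mul(2, -3)))) = Add(Rational(4, 5), Mul(-35, Add(6, -6))) = Add(Rational(4, 5), Mul(-35, 0)) = Add(Rational(4, 5), 0) = Rational(4, 5)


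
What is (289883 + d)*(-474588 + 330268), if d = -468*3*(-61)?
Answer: -54196056640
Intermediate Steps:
d = 85644 (d = -78*18*(-61) = -1404*(-61) = 85644)
(289883 + d)*(-474588 + 330268) = (289883 + 85644)*(-474588 + 330268) = 375527*(-144320) = -54196056640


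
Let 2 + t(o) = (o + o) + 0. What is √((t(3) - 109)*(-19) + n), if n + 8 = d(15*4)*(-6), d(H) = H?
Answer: √1627 ≈ 40.336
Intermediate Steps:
t(o) = -2 + 2*o (t(o) = -2 + ((o + o) + 0) = -2 + (2*o + 0) = -2 + 2*o)
n = -368 (n = -8 + (15*4)*(-6) = -8 + 60*(-6) = -8 - 360 = -368)
√((t(3) - 109)*(-19) + n) = √(((-2 + 2*3) - 109)*(-19) - 368) = √(((-2 + 6) - 109)*(-19) - 368) = √((4 - 109)*(-19) - 368) = √(-105*(-19) - 368) = √(1995 - 368) = √1627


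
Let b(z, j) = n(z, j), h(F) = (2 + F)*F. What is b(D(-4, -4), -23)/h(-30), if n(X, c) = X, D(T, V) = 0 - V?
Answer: 1/210 ≈ 0.0047619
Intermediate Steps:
h(F) = F*(2 + F)
D(T, V) = -V
b(z, j) = z
b(D(-4, -4), -23)/h(-30) = (-1*(-4))/((-30*(2 - 30))) = 4/((-30*(-28))) = 4/840 = 4*(1/840) = 1/210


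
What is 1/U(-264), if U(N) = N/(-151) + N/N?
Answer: 151/415 ≈ 0.36386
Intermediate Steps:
U(N) = 1 - N/151 (U(N) = N*(-1/151) + 1 = -N/151 + 1 = 1 - N/151)
1/U(-264) = 1/(1 - 1/151*(-264)) = 1/(1 + 264/151) = 1/(415/151) = 151/415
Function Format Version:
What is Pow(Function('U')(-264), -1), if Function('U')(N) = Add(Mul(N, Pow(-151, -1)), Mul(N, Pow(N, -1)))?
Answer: Rational(151, 415) ≈ 0.36386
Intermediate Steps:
Function('U')(N) = Add(1, Mul(Rational(-1, 151), N)) (Function('U')(N) = Add(Mul(N, Rational(-1, 151)), 1) = Add(Mul(Rational(-1, 151), N), 1) = Add(1, Mul(Rational(-1, 151), N)))
Pow(Function('U')(-264), -1) = Pow(Add(1, Mul(Rational(-1, 151), -264)), -1) = Pow(Add(1, Rational(264, 151)), -1) = Pow(Rational(415, 151), -1) = Rational(151, 415)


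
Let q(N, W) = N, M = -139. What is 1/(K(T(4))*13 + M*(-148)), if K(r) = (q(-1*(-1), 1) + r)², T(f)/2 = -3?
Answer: 1/20897 ≈ 4.7854e-5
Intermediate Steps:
T(f) = -6 (T(f) = 2*(-3) = -6)
K(r) = (1 + r)² (K(r) = (-1*(-1) + r)² = (1 + r)²)
1/(K(T(4))*13 + M*(-148)) = 1/((1 - 6)²*13 - 139*(-148)) = 1/((-5)²*13 + 20572) = 1/(25*13 + 20572) = 1/(325 + 20572) = 1/20897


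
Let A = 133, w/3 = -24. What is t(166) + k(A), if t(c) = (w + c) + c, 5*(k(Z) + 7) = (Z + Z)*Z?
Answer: 36643/5 ≈ 7328.6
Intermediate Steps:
w = -72 (w = 3*(-24) = -72)
k(Z) = -7 + 2*Z**2/5 (k(Z) = -7 + ((Z + Z)*Z)/5 = -7 + ((2*Z)*Z)/5 = -7 + (2*Z**2)/5 = -7 + 2*Z**2/5)
t(c) = -72 + 2*c (t(c) = (-72 + c) + c = -72 + 2*c)
t(166) + k(A) = (-72 + 2*166) + (-7 + (2/5)*133**2) = (-72 + 332) + (-7 + (2/5)*17689) = 260 + (-7 + 35378/5) = 260 + 35343/5 = 36643/5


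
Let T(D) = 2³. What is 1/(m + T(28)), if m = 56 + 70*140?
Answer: 1/9864 ≈ 0.00010138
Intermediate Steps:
m = 9856 (m = 56 + 9800 = 9856)
T(D) = 8
1/(m + T(28)) = 1/(9856 + 8) = 1/9864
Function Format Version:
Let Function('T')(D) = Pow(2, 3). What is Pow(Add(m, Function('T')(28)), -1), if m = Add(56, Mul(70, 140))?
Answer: Rational(1, 9864) ≈ 0.00010138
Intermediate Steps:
m = 9856 (m = Add(56, 9800) = 9856)
Function('T')(D) = 8
Pow(Add(m, Function('T')(28)), -1) = Pow(Add(9856, 8), -1) = Pow(9864, -1) = Rational(1, 9864)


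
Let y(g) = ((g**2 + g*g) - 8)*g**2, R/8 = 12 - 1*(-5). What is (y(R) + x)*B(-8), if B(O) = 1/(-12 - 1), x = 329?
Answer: -684056393/13 ≈ -5.2620e+7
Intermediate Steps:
R = 136 (R = 8*(12 - 1*(-5)) = 8*(12 + 5) = 8*17 = 136)
B(O) = -1/13 (B(O) = 1/(-13) = -1/13)
y(g) = g**2*(-8 + 2*g**2) (y(g) = ((g**2 + g**2) - 8)*g**2 = (2*g**2 - 8)*g**2 = (-8 + 2*g**2)*g**2 = g**2*(-8 + 2*g**2))
(y(R) + x)*B(-8) = (2*136**2*(-4 + 136**2) + 329)*(-1/13) = (2*18496*(-4 + 18496) + 329)*(-1/13) = (2*18496*18492 + 329)*(-1/13) = (684056064 + 329)*(-1/13) = 684056393*(-1/13) = -684056393/13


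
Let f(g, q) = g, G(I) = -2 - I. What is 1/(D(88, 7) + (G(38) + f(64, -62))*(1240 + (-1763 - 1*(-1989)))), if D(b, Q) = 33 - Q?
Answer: 1/35210 ≈ 2.8401e-5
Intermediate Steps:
1/(D(88, 7) + (G(38) + f(64, -62))*(1240 + (-1763 - 1*(-1989)))) = 1/((33 - 1*7) + ((-2 - 1*38) + 64)*(1240 + (-1763 - 1*(-1989)))) = 1/((33 - 7) + ((-2 - 38) + 64)*(1240 + (-1763 + 1989))) = 1/(26 + (-40 + 64)*(1240 + 226)) = 1/(26 + 24*1466) = 1/(26 + 35184) = 1/35210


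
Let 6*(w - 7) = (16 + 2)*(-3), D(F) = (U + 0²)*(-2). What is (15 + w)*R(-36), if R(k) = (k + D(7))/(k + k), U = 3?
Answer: 91/12 ≈ 7.5833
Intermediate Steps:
D(F) = -6 (D(F) = (3 + 0²)*(-2) = (3 + 0)*(-2) = 3*(-2) = -6)
w = -2 (w = 7 + ((16 + 2)*(-3))/6 = 7 + (18*(-3))/6 = 7 + (⅙)*(-54) = 7 - 9 = -2)
R(k) = (-6 + k)/(2*k) (R(k) = (k - 6)/(k + k) = (-6 + k)/((2*k)) = (-6 + k)*(1/(2*k)) = (-6 + k)/(2*k))
(15 + w)*R(-36) = (15 - 2)*((½)*(-6 - 36)/(-36)) = 13*((½)*(-1/36)*(-42)) = 13*(7/12) = 91/12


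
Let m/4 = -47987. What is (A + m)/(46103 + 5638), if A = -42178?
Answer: -26014/5749 ≈ -4.5250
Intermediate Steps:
m = -191948 (m = 4*(-47987) = -191948)
(A + m)/(46103 + 5638) = (-42178 - 191948)/(46103 + 5638) = -234126/51741 = -234126*1/51741 = -26014/5749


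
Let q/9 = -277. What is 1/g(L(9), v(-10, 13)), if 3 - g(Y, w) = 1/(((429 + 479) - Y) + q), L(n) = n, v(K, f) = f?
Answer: 1594/4783 ≈ 0.33326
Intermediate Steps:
q = -2493 (q = 9*(-277) = -2493)
g(Y, w) = 3 - 1/(-1585 - Y) (g(Y, w) = 3 - 1/(((429 + 479) - Y) - 2493) = 3 - 1/((908 - Y) - 2493) = 3 - 1/(-1585 - Y))
1/g(L(9), v(-10, 13)) = 1/((4756 + 3*9)/(1585 + 9)) = 1/((4756 + 27)/1594) = 1/((1/1594)*4783) = 1/(4783/1594) = 1594/4783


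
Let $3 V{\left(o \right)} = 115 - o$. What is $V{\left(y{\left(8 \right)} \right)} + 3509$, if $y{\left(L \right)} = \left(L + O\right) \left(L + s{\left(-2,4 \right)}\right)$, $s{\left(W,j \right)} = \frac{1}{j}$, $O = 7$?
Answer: $\frac{42073}{12} \approx 3506.1$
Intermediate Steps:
$y{\left(L \right)} = \left(7 + L\right) \left(\frac{1}{4} + L\right)$ ($y{\left(L \right)} = \left(L + 7\right) \left(L + \frac{1}{4}\right) = \left(7 + L\right) \left(L + \frac{1}{4}\right) = \left(7 + L\right) \left(\frac{1}{4} + L\right)$)
$V{\left(o \right)} = \frac{115}{3} - \frac{o}{3}$ ($V{\left(o \right)} = \frac{115 - o}{3} = \frac{115}{3} - \frac{o}{3}$)
$V{\left(y{\left(8 \right)} \right)} + 3509 = \left(\frac{115}{3} - \frac{\frac{7}{4} + 8^{2} + \frac{29}{4} \cdot 8}{3}\right) + 3509 = \left(\frac{115}{3} - \frac{\frac{7}{4} + 64 + 58}{3}\right) + 3509 = \left(\frac{115}{3} - \frac{165}{4}\right) + 3509 = - \frac{35}{12} + 3509 = \frac{42073}{12}$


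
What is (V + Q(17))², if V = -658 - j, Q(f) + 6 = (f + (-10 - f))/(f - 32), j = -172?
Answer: 2172676/9 ≈ 2.4141e+5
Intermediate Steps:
Q(f) = -6 - 10/(-32 + f) (Q(f) = -6 + (f + (-10 - f))/(f - 32) = -6 - 10/(-32 + f))
V = -486 (V = -658 - 1*(-172) = -658 + 172 = -486)
(V + Q(17))² = (-486 + 2*(91 - 3*17)/(-32 + 17))² = (-486 + 2*(91 - 51)/(-15))² = (-486 + 2*(-1/15)*40)² = (-486 - 16/3)² = (-1474/3)² = 2172676/9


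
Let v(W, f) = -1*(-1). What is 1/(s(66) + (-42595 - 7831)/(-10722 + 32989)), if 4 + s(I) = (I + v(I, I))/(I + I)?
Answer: -2939244/16921319 ≈ -0.17370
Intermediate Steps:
v(W, f) = 1
s(I) = -4 + (1 + I)/(2*I) (s(I) = -4 + (I + 1)/(I + I) = -4 + (1 + I)/((2*I)) = -4 + (1 + I)*(1/(2*I)) = -4 + (1 + I)/(2*I))
1/(s(66) + (-42595 - 7831)/(-10722 + 32989)) = 1/((1/2)*(1 - 7*66)/66 + (-42595 - 7831)/(-10722 + 32989)) = 1/((1/2)*(1/66)*(1 - 462) - 50426/22267) = 1/((1/2)*(1/66)*(-461) - 50426*1/22267) = 1/(-461/132 - 50426/22267) = 1/(-16921319/2939244) = -2939244/16921319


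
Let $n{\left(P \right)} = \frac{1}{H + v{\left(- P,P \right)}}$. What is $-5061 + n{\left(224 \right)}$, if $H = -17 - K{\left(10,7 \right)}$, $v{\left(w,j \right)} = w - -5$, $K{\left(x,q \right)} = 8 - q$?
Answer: $- \frac{1199458}{237} \approx -5061.0$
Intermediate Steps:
$v{\left(w,j \right)} = 5 + w$ ($v{\left(w,j \right)} = w + 5 = 5 + w$)
$H = -18$ ($H = -17 - \left(8 - 7\right) = -17 - 1 = -18$)
$n{\left(P \right)} = \frac{1}{-13 - P}$ ($n{\left(P \right)} = \frac{1}{-18 - \left(-5 + P\right)} = \frac{1}{-13 - P}$)
$-5061 + n{\left(224 \right)} = -5061 - \frac{1}{13 + 224} = -5061 - \frac{1}{237} = - \frac{1199458}{237}$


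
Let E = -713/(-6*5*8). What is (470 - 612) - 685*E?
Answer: -104497/48 ≈ -2177.0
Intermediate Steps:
E = 713/240 (E = -713/((-30*8)) = -713/(-240) = -713*(-1/240) = 713/240 ≈ 2.9708)
(470 - 612) - 685*E = (470 - 612) - 685*713/240 = -142 - 97681/48 = -104497/48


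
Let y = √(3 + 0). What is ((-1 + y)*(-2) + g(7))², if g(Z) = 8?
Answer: 112 - 40*√3 ≈ 42.718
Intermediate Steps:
y = √3 ≈ 1.7320
((-1 + y)*(-2) + g(7))² = ((-1 + √3)*(-2) + 8)² = ((2 - 2*√3) + 8)² = (10 - 2*√3)²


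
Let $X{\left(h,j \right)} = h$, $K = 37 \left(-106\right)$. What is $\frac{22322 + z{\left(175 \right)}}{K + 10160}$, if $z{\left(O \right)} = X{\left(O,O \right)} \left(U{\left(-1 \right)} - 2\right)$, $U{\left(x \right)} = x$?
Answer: $\frac{21797}{6238} \approx 3.4942$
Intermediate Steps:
$K = -3922$
$z{\left(O \right)} = - 3 O$ ($z{\left(O \right)} = O \left(-1 - 2\right) = O \left(-3\right) = - 3 O$)
$\frac{22322 + z{\left(175 \right)}}{K + 10160} = \frac{22322 - 525}{-3922 + 10160} = \frac{22322 - 525}{6238} = 21797 \cdot \frac{1}{6238} = \frac{21797}{6238}$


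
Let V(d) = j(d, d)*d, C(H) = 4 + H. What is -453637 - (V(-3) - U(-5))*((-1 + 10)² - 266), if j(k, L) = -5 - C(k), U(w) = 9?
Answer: -451972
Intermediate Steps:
j(k, L) = -9 - k (j(k, L) = -5 - (4 + k) = -5 + (-4 - k) = -9 - k)
V(d) = d*(-9 - d) (V(d) = (-9 - d)*d = d*(-9 - d))
-453637 - (V(-3) - U(-5))*((-1 + 10)² - 266) = -453637 - (-1*(-3)*(9 - 3) - 1*9)*((-1 + 10)² - 266) = -453637 - (-1*(-3)*6 - 9)*(9² - 266) = -453637 - (18 - 9)*(81 - 266) = -453637 - 9*(-185) = -453637 - 1*(-1665) = -453637 + 1665 = -451972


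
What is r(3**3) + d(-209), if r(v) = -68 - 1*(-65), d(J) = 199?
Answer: 196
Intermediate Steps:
r(v) = -3 (r(v) = -68 + 65 = -3)
r(3**3) + d(-209) = -3 + 199 = 196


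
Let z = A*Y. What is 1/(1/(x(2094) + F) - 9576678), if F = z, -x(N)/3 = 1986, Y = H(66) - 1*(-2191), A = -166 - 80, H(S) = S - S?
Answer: -544944/5218753216033 ≈ -1.0442e-7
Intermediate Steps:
H(S) = 0
A = -246
Y = 2191 (Y = 0 - 1*(-2191) = 0 + 2191 = 2191)
z = -538986 (z = -246*2191 = -538986)
x(N) = -5958 (x(N) = -3*1986 = -5958)
F = -538986
1/(1/(x(2094) + F) - 9576678) = 1/(1/(-5958 - 538986) - 9576678) = 1/(1/(-544944) - 9576678) = 1/(-1/544944 - 9576678) = 1/(-5218753216033/544944) = -544944/5218753216033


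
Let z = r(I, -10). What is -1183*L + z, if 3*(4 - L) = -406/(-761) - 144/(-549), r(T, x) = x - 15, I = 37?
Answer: -206257235/46421 ≈ -4443.2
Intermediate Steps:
r(T, x) = -15 + x
z = -25 (z = -15 - 10 = -25)
L = 173370/46421 (L = 4 - (-406/(-761) - 144/(-549))/3 = 4 - (-406*(-1/761) - 144*(-1/549))/3 = 4 - (406/761 + 16/61)/3 = 4 - ⅓*36942/46421 = 4 - 12314/46421 = 173370/46421 ≈ 3.7347)
-1183*L + z = -1183*173370/46421 - 25 = -205096710/46421 - 25 = -206257235/46421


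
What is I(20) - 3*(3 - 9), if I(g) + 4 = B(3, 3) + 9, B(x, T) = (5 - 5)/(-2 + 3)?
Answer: 23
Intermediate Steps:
B(x, T) = 0 (B(x, T) = 0/1 = 0*1 = 0)
I(g) = 5 (I(g) = -4 + (0 + 9) = -4 + 9 = 5)
I(20) - 3*(3 - 9) = 5 - 3*(3 - 9) = 5 - 3*(-6) = 5 + 18 = 23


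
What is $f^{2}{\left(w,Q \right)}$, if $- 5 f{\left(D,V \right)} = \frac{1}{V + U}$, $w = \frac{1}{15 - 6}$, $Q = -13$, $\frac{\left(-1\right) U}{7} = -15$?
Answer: $\frac{1}{211600} \approx 4.7259 \cdot 10^{-6}$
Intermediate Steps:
$U = 105$ ($U = \left(-7\right) \left(-15\right) = 105$)
$w = \frac{1}{9} \approx 0.11111$
$f{\left(D,V \right)} = - \frac{1}{5 \left(105 + V\right)}$ ($f{\left(D,V \right)} = - \frac{1}{5 \left(V + 105\right)} = - \frac{1}{5 \left(105 + V\right)}$)
$f^{2}{\left(w,Q \right)} = \left(- \frac{1}{525 + 5 \left(-13\right)}\right)^{2} = \left(- \frac{1}{525 - 65}\right)^{2} = \left(- \frac{1}{460}\right)^{2} = \frac{1}{211600}$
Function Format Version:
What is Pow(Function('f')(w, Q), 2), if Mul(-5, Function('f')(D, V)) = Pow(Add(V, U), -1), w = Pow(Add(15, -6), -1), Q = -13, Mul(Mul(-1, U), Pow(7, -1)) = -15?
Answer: Rational(1, 211600) ≈ 4.7259e-6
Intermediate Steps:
U = 105 (U = Mul(-7, -15) = 105)
w = Rational(1, 9) (w = Pow(9, -1) = Rational(1, 9) ≈ 0.11111)
Function('f')(D, V) = Mul(Rational(-1, 5), Pow(Add(105, V), -1)) (Function('f')(D, V) = Mul(Rational(-1, 5), Pow(Add(V, 105), -1)) = Mul(Rational(-1, 5), Pow(Add(105, V), -1)))
Pow(Function('f')(w, Q), 2) = Pow(Mul(-1, Pow(Add(525, Mul(5, -13)), -1)), 2) = Pow(Mul(-1, Pow(Add(525, -65), -1)), 2) = Pow(Mul(-1, Pow(460, -1)), 2) = Pow(Mul(-1, Rational(1, 460)), 2) = Pow(Rational(-1, 460), 2) = Rational(1, 211600)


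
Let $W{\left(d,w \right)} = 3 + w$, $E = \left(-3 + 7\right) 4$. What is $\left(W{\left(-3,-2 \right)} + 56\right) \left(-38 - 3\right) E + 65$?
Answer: $-37327$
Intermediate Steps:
$E = 16$ ($E = 4 \cdot 4 = 16$)
$\left(W{\left(-3,-2 \right)} + 56\right) \left(-38 - 3\right) E + 65 = \left(\left(3 - 2\right) + 56\right) \left(-38 - 3\right) 16 + 65 = \left(1 + 56\right) \left(-38 - 3\right) 16 + 65 = 57 \left(-41\right) 16 + 65 = \left(-2337\right) 16 + 65 = -37392 + 65 = -37327$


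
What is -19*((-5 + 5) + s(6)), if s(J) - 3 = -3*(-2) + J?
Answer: -285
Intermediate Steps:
s(J) = 9 + J (s(J) = 3 + (-3*(-2) + J) = 3 + (6 + J) = 9 + J)
-19*((-5 + 5) + s(6)) = -19*((-5 + 5) + (9 + 6)) = -19*(0 + 15) = -19*15 = -285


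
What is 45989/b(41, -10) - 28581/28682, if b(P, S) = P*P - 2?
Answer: 1271068999/48157078 ≈ 26.394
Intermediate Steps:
b(P, S) = -2 + P² (b(P, S) = P² - 2 = -2 + P²)
45989/b(41, -10) - 28581/28682 = 45989/(-2 + 41²) - 28581/28682 = 45989/(-2 + 1681) - 28581*1/28682 = 45989/1679 - 28581/28682 = 1271068999/48157078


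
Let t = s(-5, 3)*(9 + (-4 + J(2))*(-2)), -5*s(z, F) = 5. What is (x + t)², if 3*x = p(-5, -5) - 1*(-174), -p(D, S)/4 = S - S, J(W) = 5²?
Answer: 8281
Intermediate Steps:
J(W) = 25
p(D, S) = 0 (p(D, S) = -4*(S - S) = -4*0 = 0)
s(z, F) = -1 (s(z, F) = -⅕*5 = -1)
x = 58 (x = (0 - 1*(-174))/3 = (0 + 174)/3 = (⅓)*174 = 58)
t = 33 (t = -(9 + (-4 + 25)*(-2)) = -(9 + 21*(-2)) = -(9 - 42) = -1*(-33) = 33)
(x + t)² = (58 + 33)² = 91² = 8281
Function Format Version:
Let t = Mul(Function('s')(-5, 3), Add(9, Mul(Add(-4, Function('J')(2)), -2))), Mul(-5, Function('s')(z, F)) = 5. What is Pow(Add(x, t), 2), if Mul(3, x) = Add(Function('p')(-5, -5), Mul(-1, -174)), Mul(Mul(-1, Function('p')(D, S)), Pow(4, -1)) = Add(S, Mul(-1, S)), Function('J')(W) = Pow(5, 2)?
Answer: 8281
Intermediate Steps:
Function('J')(W) = 25
Function('p')(D, S) = 0 (Function('p')(D, S) = Mul(-4, Add(S, Mul(-1, S))) = Mul(-4, 0) = 0)
Function('s')(z, F) = -1 (Function('s')(z, F) = Mul(Rational(-1, 5), 5) = -1)
x = 58 (x = Mul(Rational(1, 3), Add(0, Mul(-1, -174))) = Mul(Rational(1, 3), Add(0, 174)) = Mul(Rational(1, 3), 174) = 58)
t = 33 (t = Mul(-1, Add(9, Mul(Add(-4, 25), -2))) = Mul(-1, Add(9, Mul(21, -2))) = Mul(-1, Add(9, -42)) = Mul(-1, -33) = 33)
Pow(Add(x, t), 2) = Pow(Add(58, 33), 2) = Pow(91, 2) = 8281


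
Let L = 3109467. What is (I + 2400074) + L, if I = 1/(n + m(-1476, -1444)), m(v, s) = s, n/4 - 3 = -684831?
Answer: 15100307552995/2740756 ≈ 5.5095e+6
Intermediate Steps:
n = -2739312 (n = 12 + 4*(-684831) = 12 - 2739324 = -2739312)
I = -1/2740756 (I = 1/(-2739312 - 1444) = 1/(-2740756) = -1/2740756 ≈ -3.6486e-7)
(I + 2400074) + L = (-1/2740756 + 2400074) + 3109467 = 6578017215943/2740756 + 3109467 = 15100307552995/2740756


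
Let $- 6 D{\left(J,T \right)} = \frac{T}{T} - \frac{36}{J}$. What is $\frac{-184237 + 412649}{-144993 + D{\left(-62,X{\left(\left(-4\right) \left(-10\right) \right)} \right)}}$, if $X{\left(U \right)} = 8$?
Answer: $- \frac{42484632}{26968747} \approx -1.5753$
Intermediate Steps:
$D{\left(J,T \right)} = - \frac{1}{6} + \frac{6}{J}$ ($D{\left(J,T \right)} = - \frac{\frac{T}{T} - \frac{36}{J}}{6} = - \frac{1 - \frac{36}{J}}{6} = - \frac{1}{6} + \frac{6}{J}$)
$\frac{-184237 + 412649}{-144993 + D{\left(-62,X{\left(\left(-4\right) \left(-10\right) \right)} \right)}} = \frac{-184237 + 412649}{-144993 + \frac{36 - -62}{6 \left(-62\right)}} = \frac{228412}{-144993 + \frac{1}{6} \left(- \frac{1}{62}\right) \left(36 + 62\right)} = \frac{228412}{-144993 + \frac{1}{6} \left(- \frac{1}{62}\right) 98} = \frac{228412}{-144993 - \frac{49}{186}} = \frac{228412}{- \frac{26968747}{186}} = 228412 \left(- \frac{186}{26968747}\right) = - \frac{42484632}{26968747}$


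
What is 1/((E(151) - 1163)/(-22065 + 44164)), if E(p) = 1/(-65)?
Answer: -1436435/75596 ≈ -19.001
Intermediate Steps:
E(p) = -1/65
1/((E(151) - 1163)/(-22065 + 44164)) = 1/((-1/65 - 1163)/(-22065 + 44164)) = 1/(-75596/65/22099) = 1/(-75596/65*1/22099) = 1/(-75596/1436435) = -1436435/75596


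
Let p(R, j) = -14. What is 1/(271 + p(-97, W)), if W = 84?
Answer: 1/257 ≈ 0.0038911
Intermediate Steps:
1/(271 + p(-97, W)) = 1/(271 - 14) = 1/257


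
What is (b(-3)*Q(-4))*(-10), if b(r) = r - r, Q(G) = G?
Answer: 0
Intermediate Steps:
b(r) = 0
(b(-3)*Q(-4))*(-10) = (0*(-4))*(-10) = 0*(-10) = 0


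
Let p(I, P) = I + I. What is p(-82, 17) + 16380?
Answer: 16216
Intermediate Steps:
p(I, P) = 2*I
p(-82, 17) + 16380 = 2*(-82) + 16380 = -164 + 16380 = 16216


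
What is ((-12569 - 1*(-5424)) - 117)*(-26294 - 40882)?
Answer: 487832112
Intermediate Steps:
((-12569 - 1*(-5424)) - 117)*(-26294 - 40882) = ((-12569 + 5424) - 117)*(-67176) = (-7145 - 117)*(-67176) = -7262*(-67176) = 487832112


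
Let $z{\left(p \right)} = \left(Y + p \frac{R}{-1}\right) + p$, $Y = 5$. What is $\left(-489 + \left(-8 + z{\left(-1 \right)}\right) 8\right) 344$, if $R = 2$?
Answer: $-173720$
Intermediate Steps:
$z{\left(p \right)} = 5 - p$ ($z{\left(p \right)} = \left(5 + p \frac{2}{-1}\right) + p = \left(5 + p 2 \left(-1\right)\right) + p = \left(5 + p \left(-2\right)\right) + p = \left(5 - 2 p\right) + p = 5 - p$)
$\left(-489 + \left(-8 + z{\left(-1 \right)}\right) 8\right) 344 = \left(-489 + \left(-8 + \left(5 - -1\right)\right) 8\right) 344 = \left(-489 + \left(-8 + \left(5 + 1\right)\right) 8\right) 344 = \left(-489 + \left(-8 + 6\right) 8\right) 344 = \left(-489 - 16\right) 344 = \left(-505\right) 344 = -173720$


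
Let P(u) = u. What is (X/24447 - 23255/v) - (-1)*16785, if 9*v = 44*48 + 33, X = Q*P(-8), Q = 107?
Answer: 58337802586/3495921 ≈ 16687.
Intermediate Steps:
X = -856 (X = 107*(-8) = -856)
v = 715/3 (v = (44*48 + 33)/9 = (2112 + 33)/9 = (⅑)*2145 = 715/3 ≈ 238.33)
(X/24447 - 23255/v) - (-1)*16785 = (-856/24447 - 23255/715/3) - (-1)*16785 = (-856*1/24447 - 23255*3/715) - 1*(-16785) = (-856/24447 - 13953/143) + 16785 = -341231399/3495921 + 16785 = 58337802586/3495921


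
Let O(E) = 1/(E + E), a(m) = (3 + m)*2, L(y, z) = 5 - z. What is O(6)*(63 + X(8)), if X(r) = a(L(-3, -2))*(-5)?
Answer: -37/12 ≈ -3.0833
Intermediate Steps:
a(m) = 6 + 2*m
O(E) = 1/(2*E)
X(r) = -100 (X(r) = (6 + 2*(5 - 1*(-2)))*(-5) = (6 + 2*(5 + 2))*(-5) = (6 + 2*7)*(-5) = (6 + 14)*(-5) = 20*(-5) = -100)
O(6)*(63 + X(8)) = ((½)/6)*(63 - 100) = ((½)*(⅙))*(-37) = (1/12)*(-37) = -37/12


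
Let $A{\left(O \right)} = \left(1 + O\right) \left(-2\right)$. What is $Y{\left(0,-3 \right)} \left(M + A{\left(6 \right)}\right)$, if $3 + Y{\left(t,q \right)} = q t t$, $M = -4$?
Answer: $54$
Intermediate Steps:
$A{\left(O \right)} = -2 - 2 O$
$Y{\left(t,q \right)} = -3 + q t^{2}$ ($Y{\left(t,q \right)} = -3 + q t t = -3 + q t^{2}$)
$Y{\left(0,-3 \right)} \left(M + A{\left(6 \right)}\right) = \left(-3 - 3 \cdot 0^{2}\right) \left(-4 - 14\right) = \left(-3 - 0\right) \left(-4 - 14\right) = \left(-3 + 0\right) \left(-4 - 14\right) = \left(-3\right) \left(-18\right) = 54$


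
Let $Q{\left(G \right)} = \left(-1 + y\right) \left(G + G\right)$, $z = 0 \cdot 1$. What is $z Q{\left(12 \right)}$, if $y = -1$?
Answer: $0$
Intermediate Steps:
$z = 0$
$Q{\left(G \right)} = - 4 G$ ($Q{\left(G \right)} = \left(-1 - 1\right) \left(G + G\right) = - 2 \cdot 2 G = - 4 G$)
$z Q{\left(12 \right)} = 0 \left(\left(-4\right) 12\right) = 0 \left(-48\right) = 0$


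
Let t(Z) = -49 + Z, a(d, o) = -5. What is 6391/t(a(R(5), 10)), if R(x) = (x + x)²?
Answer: -6391/54 ≈ -118.35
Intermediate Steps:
R(x) = 4*x² (R(x) = (2*x)² = 4*x²)
6391/t(a(R(5), 10)) = 6391/(-49 - 5) = 6391/(-54) = 6391*(-1/54) = -6391/54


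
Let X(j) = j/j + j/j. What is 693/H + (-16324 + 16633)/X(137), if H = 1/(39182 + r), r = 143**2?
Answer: 82648875/2 ≈ 4.1324e+7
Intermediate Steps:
r = 20449
H = 1/59631 (H = 1/(39182 + 20449) = 1/59631 ≈ 1.6770e-5)
X(j) = 2 (X(j) = 1 + 1 = 2)
693/H + (-16324 + 16633)/X(137) = 693/(1/59631) + (-16324 + 16633)/2 = 693*59631 + 309*(1/2) = 41324283 + 309/2 = 82648875/2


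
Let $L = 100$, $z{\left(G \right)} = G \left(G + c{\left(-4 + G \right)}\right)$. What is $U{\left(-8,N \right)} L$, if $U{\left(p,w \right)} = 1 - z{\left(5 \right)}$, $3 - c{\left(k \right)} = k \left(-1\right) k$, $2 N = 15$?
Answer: $-4400$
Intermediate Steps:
$N = \frac{15}{2}$ ($N = \frac{1}{2} \cdot 15 = \frac{15}{2} \approx 7.5$)
$c{\left(k \right)} = 3 + k^{2}$ ($c{\left(k \right)} = 3 - k \left(-1\right) k = 3 - - k k = 3 - - k^{2} = 3 + k^{2}$)
$z{\left(G \right)} = G \left(3 + G + \left(-4 + G\right)^{2}\right)$ ($z{\left(G \right)} = G \left(G + \left(3 + \left(-4 + G\right)^{2}\right)\right) = G \left(3 + G + \left(-4 + G\right)^{2}\right)$)
$U{\left(p,w \right)} = -44$ ($U{\left(p,w \right)} = 1 - 5 \left(3 + 5 + \left(-4 + 5\right)^{2}\right) = 1 - 5 \left(3 + 5 + 1^{2}\right) = 1 - 5 \left(3 + 5 + 1\right) = 1 - 5 \cdot 9 = 1 - 45 = -44$)
$U{\left(-8,N \right)} L = \left(-44\right) 100 = -4400$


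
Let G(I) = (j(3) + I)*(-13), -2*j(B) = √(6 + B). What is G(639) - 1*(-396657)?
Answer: 776739/2 ≈ 3.8837e+5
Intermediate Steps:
j(B) = -√(6 + B)/2
G(I) = 39/2 - 13*I (G(I) = (-√(6 + 3)/2 + I)*(-13) = (-√9/2 + I)*(-13) = (-½*3 + I)*(-13) = (-3/2 + I)*(-13) = 39/2 - 13*I)
G(639) - 1*(-396657) = (39/2 - 13*639) - 1*(-396657) = (39/2 - 8307) + 396657 = -16575/2 + 396657 = 776739/2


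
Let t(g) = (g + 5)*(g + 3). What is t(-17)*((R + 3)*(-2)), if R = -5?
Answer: 672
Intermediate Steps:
t(g) = (3 + g)*(5 + g) (t(g) = (5 + g)*(3 + g) = (3 + g)*(5 + g))
t(-17)*((R + 3)*(-2)) = (15 + (-17)² + 8*(-17))*((-5 + 3)*(-2)) = (15 + 289 - 136)*(-2*(-2)) = 168*4 = 672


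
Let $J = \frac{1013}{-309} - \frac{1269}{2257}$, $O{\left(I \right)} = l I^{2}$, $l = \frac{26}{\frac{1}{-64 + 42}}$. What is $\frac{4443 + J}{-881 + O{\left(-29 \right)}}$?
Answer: $- \frac{3095927497}{336106339329} \approx -0.0092112$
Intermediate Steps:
$l = -572$ ($l = \frac{26}{\frac{1}{-22}} = \frac{26}{- \frac{1}{22}} = 26 \left(-22\right) = -572$)
$O{\left(I \right)} = - 572 I^{2}$
$J = - \frac{2678462}{697413}$ ($J = 1013 \left(- \frac{1}{309}\right) - \frac{1269}{2257} = - \frac{1013}{309} - \frac{1269}{2257} = - \frac{2678462}{697413} \approx -3.8406$)
$\frac{4443 + J}{-881 + O{\left(-29 \right)}} = \frac{4443 - \frac{2678462}{697413}}{-881 - 572 \left(-29\right)^{2}} = \frac{3095927497}{697413 \left(-881 - 481052\right)} = \frac{3095927497}{697413 \left(-481933\right)} = \frac{3095927497}{697413} \left(- \frac{1}{481933}\right) = - \frac{3095927497}{336106339329}$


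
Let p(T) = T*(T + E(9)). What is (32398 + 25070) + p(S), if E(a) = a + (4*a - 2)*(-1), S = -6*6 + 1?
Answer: 59568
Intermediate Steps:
S = -35 (S = -36 + 1 = -35)
E(a) = 2 - 3*a (E(a) = a + (-2 + 4*a)*(-1) = a + (2 - 4*a) = 2 - 3*a)
p(T) = T*(-25 + T) (p(T) = T*(T + (2 - 3*9)) = T*(T + (2 - 27)) = T*(T - 25) = T*(-25 + T))
(32398 + 25070) + p(S) = (32398 + 25070) - 35*(-25 - 35) = 57468 - 35*(-60) = 57468 + 2100 = 59568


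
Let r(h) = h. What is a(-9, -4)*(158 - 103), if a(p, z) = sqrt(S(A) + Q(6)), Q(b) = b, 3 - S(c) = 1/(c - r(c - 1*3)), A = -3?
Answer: 55*sqrt(78)/3 ≈ 161.92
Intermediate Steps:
S(c) = 8/3 (S(c) = 3 - 1/(c - (c - 1*3)) = 3 - 1/(c - (c - 3)) = 3 - 1/(c - (-3 + c)) = 3 - 1/(c + (3 - c)) = 3 - 1/3 = 8/3)
a(p, z) = sqrt(78)/3 (a(p, z) = sqrt(8/3 + 6) = sqrt(26/3) = sqrt(78)/3)
a(-9, -4)*(158 - 103) = (sqrt(78)/3)*(158 - 103) = (sqrt(78)/3)*55 = 55*sqrt(78)/3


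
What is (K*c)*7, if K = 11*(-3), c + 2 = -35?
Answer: 8547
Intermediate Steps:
c = -37 (c = -2 - 35 = -37)
K = -33
(K*c)*7 = -33*(-37)*7 = 1221*7 = 8547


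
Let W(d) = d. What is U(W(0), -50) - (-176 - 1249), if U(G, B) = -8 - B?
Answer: 1467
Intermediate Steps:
U(W(0), -50) - (-176 - 1249) = (-8 - 1*(-50)) - (-176 - 1249) = (-8 + 50) - 1*(-1425) = 42 + 1425 = 1467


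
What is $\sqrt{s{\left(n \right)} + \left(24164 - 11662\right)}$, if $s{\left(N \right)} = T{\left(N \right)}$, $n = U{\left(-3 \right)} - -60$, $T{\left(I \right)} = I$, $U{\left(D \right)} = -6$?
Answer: $2 \sqrt{3139} \approx 112.05$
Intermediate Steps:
$n = 54$ ($n = -6 - -60 = -6 + 60 = 54$)
$s{\left(N \right)} = N$
$\sqrt{s{\left(n \right)} + \left(24164 - 11662\right)} = \sqrt{54 + \left(24164 - 11662\right)} = \sqrt{54 + 12502} = \sqrt{12556} = 2 \sqrt{3139}$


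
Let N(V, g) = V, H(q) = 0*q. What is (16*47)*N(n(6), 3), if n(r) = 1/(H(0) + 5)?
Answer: 752/5 ≈ 150.40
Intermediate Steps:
H(q) = 0
n(r) = 1/5 (n(r) = 1/(0 + 5) = 1/5)
(16*47)*N(n(6), 3) = (16*47)*(1/5) = 752*(1/5) = 752/5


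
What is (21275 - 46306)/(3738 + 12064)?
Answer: -25031/15802 ≈ -1.5840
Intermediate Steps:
(21275 - 46306)/(3738 + 12064) = -25031/15802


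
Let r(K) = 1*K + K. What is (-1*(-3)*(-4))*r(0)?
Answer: 0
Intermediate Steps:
r(K) = 2*K (r(K) = K + K = 2*K)
(-1*(-3)*(-4))*r(0) = (-1*(-3)*(-4))*(2*0) = (3*(-4))*0 = -12*0 = 0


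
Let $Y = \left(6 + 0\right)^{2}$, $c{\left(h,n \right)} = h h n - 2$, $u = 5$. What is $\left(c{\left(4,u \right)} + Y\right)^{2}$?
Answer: $12996$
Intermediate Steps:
$c{\left(h,n \right)} = -2 + n h^{2}$ ($c{\left(h,n \right)} = h^{2} n - 2 = n h^{2} - 2 = -2 + n h^{2}$)
$Y = 36$ ($Y = 6^{2} = 36$)
$\left(c{\left(4,u \right)} + Y\right)^{2} = \left(\left(-2 + 5 \cdot 4^{2}\right) + 36\right)^{2} = \left(\left(-2 + 5 \cdot 16\right) + 36\right)^{2} = \left(\left(-2 + 80\right) + 36\right)^{2} = \left(78 + 36\right)^{2} = 114^{2} = 12996$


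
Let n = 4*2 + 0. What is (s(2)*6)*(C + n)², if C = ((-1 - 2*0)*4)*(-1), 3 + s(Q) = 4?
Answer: 864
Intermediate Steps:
s(Q) = 1 (s(Q) = -3 + 4 = 1)
n = 8 (n = 8 + 0 = 8)
C = 4 (C = ((-1 + 0)*4)*(-1) = -1*4*(-1) = -4*(-1) = 4)
(s(2)*6)*(C + n)² = (1*6)*(4 + 8)² = 6*12² = 6*144 = 864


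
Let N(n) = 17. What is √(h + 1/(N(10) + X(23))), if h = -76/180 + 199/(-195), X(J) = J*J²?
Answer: I*√2035873950890/1187940 ≈ 1.2011*I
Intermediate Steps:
X(J) = J³
h = -844/585 (h = -76*1/180 + 199*(-1/195) = -19/45 - 199/195 = -844/585 ≈ -1.4427)
√(h + 1/(N(10) + X(23))) = √(-844/585 + 1/(17 + 23³)) = √(-844/585 + 1/(17 + 12167)) = √(-844/585 + 1/12184) = √(-10282711/7127640) = I*√2035873950890/1187940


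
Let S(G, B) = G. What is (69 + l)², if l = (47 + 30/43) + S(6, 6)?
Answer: 27836176/1849 ≈ 15055.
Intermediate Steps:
l = 2309/43 (l = (47 + 30/43) + 6 = 2051/43 + 6 = 2309/43 ≈ 53.698)
(69 + l)² = (69 + 2309/43)² = (5276/43)² = 27836176/1849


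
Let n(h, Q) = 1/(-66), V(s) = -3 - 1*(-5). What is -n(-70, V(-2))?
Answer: 1/66 ≈ 0.015152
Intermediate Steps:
V(s) = 2 (V(s) = -3 + 5 = 2)
n(h, Q) = -1/66
-n(-70, V(-2)) = -1*(-1/66) = 1/66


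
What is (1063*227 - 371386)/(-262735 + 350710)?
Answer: -26017/17595 ≈ -1.4787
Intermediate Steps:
(1063*227 - 371386)/(-262735 + 350710) = (241301 - 371386)/87975 = -130085*1/87975 = -26017/17595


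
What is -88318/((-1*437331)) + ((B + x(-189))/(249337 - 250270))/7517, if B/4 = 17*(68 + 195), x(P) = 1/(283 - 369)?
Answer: 17532097436005/87925258478742 ≈ 0.19940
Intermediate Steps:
x(P) = -1/86 (x(P) = 1/(-86) = -1/86)
B = 17884 (B = 4*(17*(68 + 195)) = 4*(17*263) = 4*4471 = 17884)
-88318/((-1*437331)) + ((B + x(-189))/(249337 - 250270))/7517 = -88318/((-1*437331)) + ((17884 - 1/86)/(249337 - 250270))/7517 = -88318/(-437331) + ((1538023/86)/(-933))*(1/7517) = -88318*(-1/437331) + ((1538023/86)*(-1/933))*(1/7517) = 88318/437331 - 1538023/80238*1/7517 = 88318/437331 - 1538023/603149046 = 17532097436005/87925258478742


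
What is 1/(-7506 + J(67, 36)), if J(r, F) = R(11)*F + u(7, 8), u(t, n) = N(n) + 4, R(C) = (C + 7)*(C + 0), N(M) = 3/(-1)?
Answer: -1/377 ≈ -0.0026525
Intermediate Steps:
N(M) = -3 (N(M) = 3*(-1) = -3)
R(C) = C*(7 + C) (R(C) = (7 + C)*C = C*(7 + C))
u(t, n) = 1 (u(t, n) = -3 + 4 = 1)
J(r, F) = 1 + 198*F (J(r, F) = (11*(7 + 11))*F + 1 = (11*18)*F + 1 = 198*F + 1 = 1 + 198*F)
1/(-7506 + J(67, 36)) = 1/(-7506 + (1 + 198*36)) = 1/(-7506 + (1 + 7128)) = 1/(-7506 + 7129) = 1/(-377) = -1/377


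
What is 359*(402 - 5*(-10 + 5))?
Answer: 153293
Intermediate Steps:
359*(402 - 5*(-10 + 5)) = 359*(402 - 5*(-5)) = 359*(402 + 25) = 359*427 = 153293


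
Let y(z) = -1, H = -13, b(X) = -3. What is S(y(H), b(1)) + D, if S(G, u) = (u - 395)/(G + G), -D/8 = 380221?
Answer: -3041569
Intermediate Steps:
D = -3041768 (D = -8*380221 = -3041768)
S(G, u) = (-395 + u)/(2*G) (S(G, u) = (-395 + u)/((2*G)) = (-395 + u)*(1/(2*G)) = (-395 + u)/(2*G))
S(y(H), b(1)) + D = (½)*(-395 - 3)/(-1) - 3041768 = (½)*(-1)*(-398) - 3041768 = 199 - 3041768 = -3041569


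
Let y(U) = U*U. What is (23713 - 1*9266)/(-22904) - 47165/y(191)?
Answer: -1607308167/835560824 ≈ -1.9236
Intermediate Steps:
y(U) = U**2
(23713 - 1*9266)/(-22904) - 47165/y(191) = (23713 - 1*9266)/(-22904) - 47165/(191**2) = (23713 - 9266)*(-1/22904) - 47165/36481 = 14447*(-1/22904) - 47165*1/36481 = -14447/22904 - 47165/36481 = -1607308167/835560824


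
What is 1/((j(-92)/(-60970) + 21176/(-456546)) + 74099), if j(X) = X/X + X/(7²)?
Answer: 681972435690/50533443890041409 ≈ 1.3495e-5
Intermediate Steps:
j(X) = 1 + X/49
1/((j(-92)/(-60970) + 21176/(-456546)) + 74099) = 1/(((1 + (1/49)*(-92))/(-60970) + 21176/(-456546)) + 74099) = 1/(((1 - 92/49)*(-1/60970) + 21176*(-1/456546)) + 74099) = 1/((-43/49*(-1/60970) - 10588/228273) + 74099) = 1/((43/2987530 - 10588/228273) + 74099) = 1/(-31622151901/681972435690 + 74099) = 1/(50533443890041409/681972435690) = 681972435690/50533443890041409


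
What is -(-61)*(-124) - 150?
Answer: -7714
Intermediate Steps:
-(-61)*(-124) - 150 = -61*124 - 150 = -7564 - 150 = -7714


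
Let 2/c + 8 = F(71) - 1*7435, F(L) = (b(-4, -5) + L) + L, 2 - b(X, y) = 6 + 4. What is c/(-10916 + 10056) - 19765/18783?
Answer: -62118806767/59032527210 ≈ -1.0523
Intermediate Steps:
b(X, y) = -8 (b(X, y) = 2 - (6 + 4) = 2 - 1*10 = 2 - 10 = -8)
F(L) = -8 + 2*L (F(L) = (-8 + L) + L = -8 + 2*L)
c = -2/7309 (c = 2/(-8 + ((-8 + 2*71) - 1*7435)) = 2/(-8 + ((-8 + 142) - 7435)) = 2/(-8 + (134 - 7435)) = 2/(-8 - 7301) = 2/(-7309) = 2*(-1/7309) = -2/7309 ≈ -0.00027364)
c/(-10916 + 10056) - 19765/18783 = -2/(7309*(-10916 + 10056)) - 19765/18783 = -2/7309/(-860) - 19765*1/18783 = -2/7309*(-1/860) - 19765/18783 = 1/3142870 - 19765/18783 = -62118806767/59032527210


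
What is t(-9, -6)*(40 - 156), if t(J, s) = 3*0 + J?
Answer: 1044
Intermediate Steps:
t(J, s) = J (t(J, s) = 0 + J = J)
t(-9, -6)*(40 - 156) = -9*(40 - 156) = -9*(-116) = 1044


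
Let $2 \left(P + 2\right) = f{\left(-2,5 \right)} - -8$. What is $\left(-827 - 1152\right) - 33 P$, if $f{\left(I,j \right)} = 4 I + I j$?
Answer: $-1748$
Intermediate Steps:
$P = -7$ ($P = -2 + \frac{- 2 \left(4 + 5\right) - -8}{2} = -2 + \frac{\left(-2\right) 9 + 8}{2} = -2 + \frac{-18 + 8}{2} = -2 + \frac{1}{2} \left(-10\right) = -2 - 5 = -7$)
$\left(-827 - 1152\right) - 33 P = \left(-827 - 1152\right) - -231 = -1979 + 231 = -1748$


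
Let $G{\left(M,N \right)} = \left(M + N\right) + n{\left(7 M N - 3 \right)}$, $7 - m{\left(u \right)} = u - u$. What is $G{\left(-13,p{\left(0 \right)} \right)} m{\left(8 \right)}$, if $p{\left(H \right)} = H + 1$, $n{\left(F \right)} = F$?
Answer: $-742$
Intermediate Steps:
$m{\left(u \right)} = 7$ ($m{\left(u \right)} = 7 - \left(u - u\right) = 7 - 0 = 7 + 0 = 7$)
$p{\left(H \right)} = 1 + H$
$G{\left(M,N \right)} = -3 + M + N + 7 M N$ ($G{\left(M,N \right)} = \left(M + N\right) + \left(7 M N - 3\right) = \left(M + N\right) + \left(-3 + 7 M N\right) = -3 + M + N + 7 M N$)
$G{\left(-13,p{\left(0 \right)} \right)} m{\left(8 \right)} = \left(-3 - 13 + \left(1 + 0\right) + 7 \left(-13\right) \left(1 + 0\right)\right) 7 = \left(-3 - 13 + 1 + 7 \left(-13\right) 1\right) 7 = \left(-3 - 13 + 1 - 91\right) 7 = \left(-106\right) 7 = -742$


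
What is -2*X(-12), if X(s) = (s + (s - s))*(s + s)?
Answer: -576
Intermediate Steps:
X(s) = 2*s**2 (X(s) = (s + 0)*(2*s) = s*(2*s) = 2*s**2)
-2*X(-12) = -4*(-12)**2 = -4*144 = -2*288 = -576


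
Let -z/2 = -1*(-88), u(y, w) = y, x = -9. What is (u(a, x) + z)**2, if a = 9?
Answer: 27889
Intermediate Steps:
z = -176 (z = -(-2)*(-88) = -2*88 = -176)
(u(a, x) + z)**2 = (9 - 176)**2 = (-167)**2 = 27889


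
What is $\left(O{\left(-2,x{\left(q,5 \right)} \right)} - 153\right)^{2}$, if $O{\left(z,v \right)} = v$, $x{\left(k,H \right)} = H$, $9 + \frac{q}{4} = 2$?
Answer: $21904$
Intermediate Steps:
$q = -28$ ($q = -36 + 4 \cdot 2 = -36 + 8 = -28$)
$\left(O{\left(-2,x{\left(q,5 \right)} \right)} - 153\right)^{2} = \left(5 - 153\right)^{2} = \left(-148\right)^{2} = 21904$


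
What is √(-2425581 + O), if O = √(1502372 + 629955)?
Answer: √(-2425581 + √2132327) ≈ 1557.0*I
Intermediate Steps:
O = √2132327 ≈ 1460.2
√(-2425581 + O) = √(-2425581 + √2132327)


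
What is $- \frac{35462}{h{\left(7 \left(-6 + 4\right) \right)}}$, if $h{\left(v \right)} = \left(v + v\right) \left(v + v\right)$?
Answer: $- \frac{2533}{56} \approx -45.232$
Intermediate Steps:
$h{\left(v \right)} = 4 v^{2}$ ($h{\left(v \right)} = 2 v 2 v = 4 v^{2}$)
$- \frac{35462}{h{\left(7 \left(-6 + 4\right) \right)}} = - \frac{35462}{4 \left(7 \left(-6 + 4\right)\right)^{2}} = - \frac{35462}{4 \left(7 \left(-2\right)\right)^{2}} = - \frac{35462}{4 \left(-14\right)^{2}} = - \frac{35462}{4 \cdot 196} = - \frac{35462}{784} = \left(-35462\right) \frac{1}{784} = - \frac{2533}{56}$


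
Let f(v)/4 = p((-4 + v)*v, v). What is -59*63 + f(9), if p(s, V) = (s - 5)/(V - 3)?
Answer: -11071/3 ≈ -3690.3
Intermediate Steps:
p(s, V) = (-5 + s)/(-3 + V)
f(v) = 4*(-5 + v*(-4 + v))/(-3 + v) (f(v) = 4*((-5 + (-4 + v)*v)/(-3 + v)) = 4*((-5 + v*(-4 + v))/(-3 + v)) = 4*(-5 + v*(-4 + v))/(-3 + v))
-59*63 + f(9) = -59*63 + 4*(-5 + 9*(-4 + 9))/(-3 + 9) = -3717 + 4*(-5 + 9*5)/6 = -3717 + 4*(⅙)*(-5 + 45) = -3717 + 4*(⅙)*40 = -3717 + 80/3 = -11071/3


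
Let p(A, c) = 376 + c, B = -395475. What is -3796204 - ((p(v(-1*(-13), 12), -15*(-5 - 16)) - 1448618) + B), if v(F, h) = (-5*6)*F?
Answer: -1952802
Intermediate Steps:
v(F, h) = -30*F
-3796204 - ((p(v(-1*(-13), 12), -15*(-5 - 16)) - 1448618) + B) = -3796204 - (((376 - 15*(-5 - 16)) - 1448618) - 395475) = -3796204 - (((376 - 15*(-21)) - 1448618) - 395475) = -3796204 - (((376 + 315) - 1448618) - 395475) = -3796204 - ((691 - 1448618) - 395475) = -3796204 - (-1447927 - 395475) = -3796204 - 1*(-1843402) = -3796204 + 1843402 = -1952802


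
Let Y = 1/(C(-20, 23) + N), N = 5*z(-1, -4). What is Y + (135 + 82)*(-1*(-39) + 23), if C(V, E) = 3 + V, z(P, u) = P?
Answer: 295987/22 ≈ 13454.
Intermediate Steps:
N = -5 (N = 5*(-1) = -5)
Y = -1/22 (Y = 1/((3 - 20) - 5) = 1/(-17 - 5) = 1/(-22) = -1/22 ≈ -0.045455)
Y + (135 + 82)*(-1*(-39) + 23) = -1/22 + (135 + 82)*(-1*(-39) + 23) = -1/22 + 217*(39 + 23) = -1/22 + 217*62 = -1/22 + 13454 = 295987/22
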